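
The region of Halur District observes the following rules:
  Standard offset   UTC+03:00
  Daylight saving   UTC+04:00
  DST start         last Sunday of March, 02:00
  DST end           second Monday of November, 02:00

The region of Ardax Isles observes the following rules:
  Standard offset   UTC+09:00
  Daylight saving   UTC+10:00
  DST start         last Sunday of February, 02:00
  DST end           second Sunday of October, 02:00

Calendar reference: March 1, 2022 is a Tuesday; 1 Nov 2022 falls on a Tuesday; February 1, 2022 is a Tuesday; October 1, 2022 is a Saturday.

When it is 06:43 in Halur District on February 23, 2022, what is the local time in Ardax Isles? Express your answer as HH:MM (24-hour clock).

1 March 2022 is a Tuesday, so Sundays fall on 6, 13, 20, 27; the last is March 27.
1 November 2022 is a Tuesday, so the first Monday is November 7 and the second is November 14.
February 23, 2022 does not fall between 27 March and 14 November, so daylight saving is not in effect and Halur District is at UTC+03:00.
06:43 Halur District − 3h = 03:43 UTC.
1 February 2022 is a Tuesday, so Sundays fall on 6, 13, 20, 27; the last is February 27.
1 October 2022 is a Saturday, so the first Sunday is October 2 and the second is October 9.
At the standard offset (UTC+09:00), 03:43 UTC + 9h = 12:43 Ardax Isles standard time.
Daylight saving runs 27 February – 9 October; the standard-time date in Ardax Isles, February 23, 2022, is outside that window, so Ardax Isles is on standard time at UTC+09:00.
03:43 UTC + 9h = 12:43 Ardax Isles.

12:43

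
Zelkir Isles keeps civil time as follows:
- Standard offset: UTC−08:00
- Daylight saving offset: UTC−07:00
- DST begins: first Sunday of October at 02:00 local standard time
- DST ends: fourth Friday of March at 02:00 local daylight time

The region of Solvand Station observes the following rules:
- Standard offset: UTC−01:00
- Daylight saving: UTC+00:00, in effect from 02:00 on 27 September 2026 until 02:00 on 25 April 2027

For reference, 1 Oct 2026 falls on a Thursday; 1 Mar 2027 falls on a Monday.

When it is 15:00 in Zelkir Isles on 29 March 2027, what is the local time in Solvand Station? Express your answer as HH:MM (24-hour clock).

23:00

1 October 2026 is a Thursday, so the first Sunday is October 4.
1 March 2027 is a Monday, so the first Friday is March 5 and the fourth is March 26.
29 March 2027 is outside the daylight-saving period (4 October 2026 – 26 March 2027), so Zelkir Isles is on standard time, UTC−08:00.
15:00 Zelkir Isles + 8h = 23:00 UTC.
At the standard offset (UTC−01:00), 23:00 UTC − 1h = 22:00 Solvand Station standard time.
The standard-time date in Solvand Station, 29 March 2027, falls between 27 September 2026 and 25 April 2027, so daylight saving is in effect and Solvand Station is at UTC+00:00.
23:00 UTC + 0h = 23:00 Solvand Station.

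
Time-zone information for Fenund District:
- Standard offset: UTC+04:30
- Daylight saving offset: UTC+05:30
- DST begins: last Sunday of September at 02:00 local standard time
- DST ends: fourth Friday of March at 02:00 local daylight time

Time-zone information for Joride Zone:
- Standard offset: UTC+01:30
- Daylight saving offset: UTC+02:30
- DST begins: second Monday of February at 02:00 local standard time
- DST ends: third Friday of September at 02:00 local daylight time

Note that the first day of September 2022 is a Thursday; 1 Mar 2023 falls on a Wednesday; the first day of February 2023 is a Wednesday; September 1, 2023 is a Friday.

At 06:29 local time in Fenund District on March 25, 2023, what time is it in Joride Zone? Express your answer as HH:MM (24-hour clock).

04:29

1 September 2022 is a Thursday, so Sundays fall on 4, 11, 18, 25; the last is September 25.
1 March 2023 is a Wednesday, so the first Friday is March 3 and the fourth is March 24.
March 25, 2023 is outside the daylight-saving period (25 September 2022 – 24 March 2023), so Fenund District is on standard time, UTC+04:30.
06:29 Fenund District − 4h30m = 01:59 UTC.
1 February 2023 is a Wednesday, so the first Monday is February 6 and the second is February 13.
1 September 2023 is a Friday, so the first Friday is September 1 and the third is September 15.
At the standard offset (UTC+01:30), 01:59 UTC + 1h30m = 03:29 Joride Zone standard time.
Daylight saving runs 13 February – 15 September; the standard-time date in Joride Zone, March 25, 2023, is inside that window, so Joride Zone is at UTC+02:30.
01:59 UTC + 2h30m = 04:29 Joride Zone.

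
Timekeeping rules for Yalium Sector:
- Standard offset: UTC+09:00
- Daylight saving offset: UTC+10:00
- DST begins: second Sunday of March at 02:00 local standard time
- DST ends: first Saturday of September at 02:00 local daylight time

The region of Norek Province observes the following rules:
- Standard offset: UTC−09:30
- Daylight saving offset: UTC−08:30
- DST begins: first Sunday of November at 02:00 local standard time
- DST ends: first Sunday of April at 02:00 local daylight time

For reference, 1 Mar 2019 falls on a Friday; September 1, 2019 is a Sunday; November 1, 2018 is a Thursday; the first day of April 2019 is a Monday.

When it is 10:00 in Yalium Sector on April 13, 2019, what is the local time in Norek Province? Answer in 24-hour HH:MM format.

14:30

1 March 2019 is a Friday, so the first Sunday is March 3 and the second is March 10.
1 September 2019 is a Sunday, so the first Saturday is September 7.
Daylight saving runs 10 March – 7 September; April 13, 2019 is inside that window, so Yalium Sector is at UTC+10:00.
10:00 Yalium Sector − 10h = 00:00 UTC.
1 November 2018 is a Thursday, so the first Sunday is November 4.
1 April 2019 is a Monday, so the first Sunday is April 7.
At the standard offset (UTC−09:30), 00:00 UTC − 9h30m = 14:30 Norek Province standard time (rolling into the previous day, 12 April 2019).
Daylight saving runs 4 November 2018 – 7 April 2019; the standard-time date in Norek Province, April 12, 2019, is outside that window, so Norek Province is on standard time at UTC−09:30.
00:00 UTC − 9h30m = 14:30 Norek Province (rolling into the previous day, 12 April 2019).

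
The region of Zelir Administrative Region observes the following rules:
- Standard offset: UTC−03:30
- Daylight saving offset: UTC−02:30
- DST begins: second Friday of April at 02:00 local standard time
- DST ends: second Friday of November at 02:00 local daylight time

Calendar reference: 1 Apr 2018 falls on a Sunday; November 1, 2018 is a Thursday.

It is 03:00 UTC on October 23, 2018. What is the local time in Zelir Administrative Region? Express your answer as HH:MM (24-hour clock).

00:30

1 April 2018 is a Sunday, so the first Friday is April 6 and the second is April 13.
1 November 2018 is a Thursday, so the first Friday is November 2 and the second is November 9.
At the standard offset (UTC−03:30), 03:00 UTC − 3h30m = 23:30 Zelir Administrative Region standard time (rolling into the previous day, 22 October 2018).
The standard-time date in Zelir Administrative Region, October 22, 2018, falls between 13 April and 9 November, so daylight saving is in effect and Zelir Administrative Region is at UTC−02:30.
03:00 UTC − 2h30m = 00:30 local.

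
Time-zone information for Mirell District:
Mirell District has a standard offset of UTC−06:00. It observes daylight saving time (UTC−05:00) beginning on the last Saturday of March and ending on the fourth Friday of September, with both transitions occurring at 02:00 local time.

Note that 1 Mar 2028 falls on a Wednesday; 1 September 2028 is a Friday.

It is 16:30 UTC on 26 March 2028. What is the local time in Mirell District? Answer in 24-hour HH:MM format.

1 March 2028 is a Wednesday, so Saturdays fall on 4, 11, 18, 25; the last is March 25.
1 September 2028 is a Friday, so the first Friday is September 1 and the fourth is September 22.
At the standard offset (UTC−06:00), 16:30 UTC − 6h = 10:30 Mirell District standard time.
The standard-time date in Mirell District, 26 March 2028, falls between 25 March and 22 September, so daylight saving is in effect and Mirell District is at UTC−05:00.
16:30 UTC − 5h = 11:30 local.

11:30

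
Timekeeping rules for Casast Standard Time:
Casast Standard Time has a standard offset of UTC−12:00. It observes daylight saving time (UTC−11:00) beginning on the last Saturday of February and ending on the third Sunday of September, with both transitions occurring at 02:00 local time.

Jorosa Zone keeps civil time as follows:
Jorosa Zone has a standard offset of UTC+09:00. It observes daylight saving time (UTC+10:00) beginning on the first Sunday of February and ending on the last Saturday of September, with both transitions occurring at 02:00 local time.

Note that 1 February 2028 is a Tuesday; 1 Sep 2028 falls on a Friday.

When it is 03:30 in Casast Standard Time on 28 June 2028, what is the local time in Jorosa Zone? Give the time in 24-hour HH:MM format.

00:30

1 February 2028 is a Tuesday, so Saturdays fall on 5, 12, 19, 26; the last is February 26.
1 September 2028 is a Friday, so the first Sunday is September 3 and the third is September 17.
28 June 2028 falls between 26 February and 17 September, so daylight saving is in effect and Casast Standard Time is at UTC−11:00.
03:30 Casast Standard Time + 11h = 14:30 UTC.
1 February 2028 is a Tuesday, so the first Sunday is February 6.
1 September 2028 is a Friday, so Saturdays fall on 2, 9, 16, 23, 30; the last is September 30.
At the standard offset (UTC+09:00), 14:30 UTC + 9h = 23:30 Jorosa Zone standard time.
The standard-time date in Jorosa Zone, 28 June 2028, lies within the daylight-saving period (6 February – 30 September), so Jorosa Zone is on daylight time, UTC+10:00.
14:30 UTC + 10h = 00:30 Jorosa Zone (rolling into the next day, 29 June 2028).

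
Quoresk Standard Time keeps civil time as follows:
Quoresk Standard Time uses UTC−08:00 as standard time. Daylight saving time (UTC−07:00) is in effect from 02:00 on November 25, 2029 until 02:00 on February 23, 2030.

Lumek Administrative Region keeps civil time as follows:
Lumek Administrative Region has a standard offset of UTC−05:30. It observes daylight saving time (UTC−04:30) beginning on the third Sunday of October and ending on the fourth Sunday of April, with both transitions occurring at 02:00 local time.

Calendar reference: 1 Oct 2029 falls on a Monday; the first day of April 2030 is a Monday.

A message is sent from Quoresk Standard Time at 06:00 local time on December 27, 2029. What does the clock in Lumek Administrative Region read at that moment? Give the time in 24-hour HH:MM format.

Daylight saving runs 25 November 2029 – 23 February 2030; December 27, 2029 is inside that window, so Quoresk Standard Time is at UTC−07:00.
06:00 Quoresk Standard Time + 7h = 13:00 UTC.
1 October 2029 is a Monday, so the first Sunday is October 7 and the third is October 21.
1 April 2030 is a Monday, so the first Sunday is April 7 and the fourth is April 28.
At the standard offset (UTC−05:30), 13:00 UTC − 5h30m = 07:30 Lumek Administrative Region standard time.
Daylight saving runs 21 October 2029 – 28 April 2030; the standard-time date in Lumek Administrative Region, December 27, 2029, is inside that window, so Lumek Administrative Region is at UTC−04:30.
13:00 UTC − 4h30m = 08:30 Lumek Administrative Region.

08:30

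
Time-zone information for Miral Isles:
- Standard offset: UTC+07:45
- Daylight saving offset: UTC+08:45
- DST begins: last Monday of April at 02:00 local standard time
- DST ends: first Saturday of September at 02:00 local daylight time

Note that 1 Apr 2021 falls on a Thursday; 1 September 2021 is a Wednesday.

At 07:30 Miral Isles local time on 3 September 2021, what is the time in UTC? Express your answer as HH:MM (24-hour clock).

22:45

1 April 2021 is a Thursday, so Mondays fall on 5, 12, 19, 26; the last is April 26.
1 September 2021 is a Wednesday, so the first Saturday is September 4.
3 September 2021 lies within the daylight-saving period (26 April – 4 September), so Miral Isles is on daylight time, UTC+08:45.
07:30 local − 8h45m = 22:45 UTC (rolling into the previous day, 2 September 2021).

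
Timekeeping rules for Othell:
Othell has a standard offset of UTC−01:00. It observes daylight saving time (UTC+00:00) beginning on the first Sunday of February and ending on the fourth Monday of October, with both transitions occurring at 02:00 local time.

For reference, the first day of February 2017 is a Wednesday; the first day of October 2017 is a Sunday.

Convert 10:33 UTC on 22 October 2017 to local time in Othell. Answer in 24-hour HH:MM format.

10:33

1 February 2017 is a Wednesday, so the first Sunday is February 5.
1 October 2017 is a Sunday, so the first Monday is October 2 and the fourth is October 23.
At the standard offset (UTC−01:00), 10:33 UTC − 1h = 09:33 Othell standard time.
The standard-time date in Othell, 22 October 2017, falls between 5 February and 23 October, so daylight saving is in effect and Othell is at UTC+00:00.
10:33 UTC + 0h = 10:33 local.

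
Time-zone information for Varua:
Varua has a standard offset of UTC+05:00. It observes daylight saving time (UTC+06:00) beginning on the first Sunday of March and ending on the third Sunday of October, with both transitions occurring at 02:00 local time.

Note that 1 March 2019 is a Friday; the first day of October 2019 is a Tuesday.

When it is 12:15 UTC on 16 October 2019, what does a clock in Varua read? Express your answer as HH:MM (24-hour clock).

18:15

1 March 2019 is a Friday, so the first Sunday is March 3.
1 October 2019 is a Tuesday, so the first Sunday is October 6 and the third is October 20.
At the standard offset (UTC+05:00), 12:15 UTC + 5h = 17:15 Varua standard time.
The standard-time date in Varua, 16 October 2019, falls between 3 March and 20 October, so daylight saving is in effect and Varua is at UTC+06:00.
12:15 UTC + 6h = 18:15 local.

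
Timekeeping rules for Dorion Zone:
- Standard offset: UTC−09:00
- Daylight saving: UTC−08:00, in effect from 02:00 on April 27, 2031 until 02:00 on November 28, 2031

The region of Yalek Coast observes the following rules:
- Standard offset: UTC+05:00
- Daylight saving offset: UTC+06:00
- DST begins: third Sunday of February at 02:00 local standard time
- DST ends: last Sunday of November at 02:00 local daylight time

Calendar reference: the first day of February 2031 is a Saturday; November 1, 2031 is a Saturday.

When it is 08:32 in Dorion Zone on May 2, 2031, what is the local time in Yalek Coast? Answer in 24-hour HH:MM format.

May 2, 2031 falls between 27 April and 28 November, so daylight saving is in effect and Dorion Zone is at UTC−08:00.
08:32 Dorion Zone + 8h = 16:32 UTC.
1 February 2031 is a Saturday, so the first Sunday is February 2 and the third is February 16.
1 November 2031 is a Saturday, so Sundays fall on 2, 9, 16, 23, 30; the last is November 30.
At the standard offset (UTC+05:00), 16:32 UTC + 5h = 21:32 Yalek Coast standard time.
Daylight saving runs 16 February – 30 November; the standard-time date in Yalek Coast, May 2, 2031, is inside that window, so Yalek Coast is at UTC+06:00.
16:32 UTC + 6h = 22:32 Yalek Coast.

22:32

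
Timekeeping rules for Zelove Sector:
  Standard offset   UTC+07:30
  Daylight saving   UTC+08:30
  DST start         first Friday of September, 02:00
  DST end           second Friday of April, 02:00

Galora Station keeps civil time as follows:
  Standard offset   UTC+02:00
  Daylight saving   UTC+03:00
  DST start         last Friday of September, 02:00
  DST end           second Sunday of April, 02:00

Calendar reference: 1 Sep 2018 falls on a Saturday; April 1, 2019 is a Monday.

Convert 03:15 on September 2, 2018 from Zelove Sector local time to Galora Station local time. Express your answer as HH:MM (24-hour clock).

21:45

1 September 2018 is a Saturday, so the first Friday is September 7.
1 April 2019 is a Monday, so the first Friday is April 5 and the second is April 12.
September 2, 2018 does not fall between 7 September 2018 and 12 April 2019, so daylight saving is not in effect and Zelove Sector is at UTC+07:30.
03:15 Zelove Sector − 7h30m = 19:45 UTC (rolling into the previous day, 1 September 2018).
1 September 2018 is a Saturday, so Fridays fall on 7, 14, 21, 28; the last is September 28.
1 April 2019 is a Monday, so the first Sunday is April 7 and the second is April 14.
At the standard offset (UTC+02:00), 19:45 UTC + 2h = 21:45 Galora Station standard time.
The standard-time date in Galora Station, September 1, 2018, does not fall between 28 September 2018 and 14 April 2019, so daylight saving is not in effect and Galora Station is at UTC+02:00.
19:45 UTC + 2h = 21:45 Galora Station.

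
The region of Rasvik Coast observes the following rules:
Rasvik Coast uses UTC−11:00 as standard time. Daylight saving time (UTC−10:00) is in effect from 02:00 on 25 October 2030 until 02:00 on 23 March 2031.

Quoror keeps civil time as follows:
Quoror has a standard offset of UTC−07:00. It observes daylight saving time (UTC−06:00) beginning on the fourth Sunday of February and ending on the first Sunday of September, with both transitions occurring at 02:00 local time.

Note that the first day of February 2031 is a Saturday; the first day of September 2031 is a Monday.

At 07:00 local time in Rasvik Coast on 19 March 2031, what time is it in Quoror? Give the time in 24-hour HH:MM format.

11:00

19 March 2031 falls between 25 October 2030 and 23 March 2031, so daylight saving is in effect and Rasvik Coast is at UTC−10:00.
07:00 Rasvik Coast + 10h = 17:00 UTC.
1 February 2031 is a Saturday, so the first Sunday is February 2 and the fourth is February 23.
1 September 2031 is a Monday, so the first Sunday is September 7.
At the standard offset (UTC−07:00), 17:00 UTC − 7h = 10:00 Quoror standard time.
The standard-time date in Quoror, 19 March 2031, falls between 23 February and 7 September, so daylight saving is in effect and Quoror is at UTC−06:00.
17:00 UTC − 6h = 11:00 Quoror.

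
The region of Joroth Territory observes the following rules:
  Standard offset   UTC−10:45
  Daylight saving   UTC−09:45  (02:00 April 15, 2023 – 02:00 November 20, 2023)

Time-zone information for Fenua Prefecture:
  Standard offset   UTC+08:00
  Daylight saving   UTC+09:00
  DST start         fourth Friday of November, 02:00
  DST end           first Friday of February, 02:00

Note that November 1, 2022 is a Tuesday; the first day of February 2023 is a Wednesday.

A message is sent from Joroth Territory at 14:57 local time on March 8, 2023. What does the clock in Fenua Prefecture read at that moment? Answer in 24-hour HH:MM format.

09:42

Daylight saving runs 15 April – 20 November; March 8, 2023 is outside that window, so Joroth Territory is on standard time at UTC−10:45.
14:57 Joroth Territory + 10h45m = 01:42 UTC (rolling into the next day, 9 March 2023).
1 November 2022 is a Tuesday, so the first Friday is November 4 and the fourth is November 25.
1 February 2023 is a Wednesday, so the first Friday is February 3.
At the standard offset (UTC+08:00), 01:42 UTC + 8h = 09:42 Fenua Prefecture standard time.
The standard-time date in Fenua Prefecture, March 9, 2023, is outside the daylight-saving period (25 November 2022 – 3 February 2023), so Fenua Prefecture is on standard time, UTC+08:00.
01:42 UTC + 8h = 09:42 Fenua Prefecture.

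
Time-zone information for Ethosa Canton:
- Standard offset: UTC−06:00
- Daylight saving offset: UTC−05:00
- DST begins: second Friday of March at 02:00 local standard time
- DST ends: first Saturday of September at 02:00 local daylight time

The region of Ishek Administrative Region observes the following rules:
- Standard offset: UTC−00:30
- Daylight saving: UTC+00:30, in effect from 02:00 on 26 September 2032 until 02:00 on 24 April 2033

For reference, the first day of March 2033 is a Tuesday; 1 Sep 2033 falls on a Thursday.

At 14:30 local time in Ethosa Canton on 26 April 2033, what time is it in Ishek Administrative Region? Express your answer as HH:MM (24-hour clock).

19:00

1 March 2033 is a Tuesday, so the first Friday is March 4 and the second is March 11.
1 September 2033 is a Thursday, so the first Saturday is September 3.
26 April 2033 falls between 11 March and 3 September, so daylight saving is in effect and Ethosa Canton is at UTC−05:00.
14:30 Ethosa Canton + 5h = 19:30 UTC.
At the standard offset (UTC−00:30), 19:30 UTC − 0h30m = 19:00 Ishek Administrative Region standard time.
Daylight saving runs 26 September 2032 – 24 April 2033; the standard-time date in Ishek Administrative Region, 26 April 2033, is outside that window, so Ishek Administrative Region is on standard time at UTC−00:30.
19:30 UTC − 0h30m = 19:00 Ishek Administrative Region.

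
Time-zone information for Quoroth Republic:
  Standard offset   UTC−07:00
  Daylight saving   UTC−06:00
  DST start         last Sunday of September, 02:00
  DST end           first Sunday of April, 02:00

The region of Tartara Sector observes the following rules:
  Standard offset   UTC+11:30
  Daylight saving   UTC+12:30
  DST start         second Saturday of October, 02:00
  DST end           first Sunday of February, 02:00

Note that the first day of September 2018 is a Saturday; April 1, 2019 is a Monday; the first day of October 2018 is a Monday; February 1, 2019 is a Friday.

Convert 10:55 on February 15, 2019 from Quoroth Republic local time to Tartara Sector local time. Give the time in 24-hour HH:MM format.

04:25

1 September 2018 is a Saturday, so Sundays fall on 2, 9, 16, 23, 30; the last is September 30.
1 April 2019 is a Monday, so the first Sunday is April 7.
February 15, 2019 falls between 30 September 2018 and 7 April 2019, so daylight saving is in effect and Quoroth Republic is at UTC−06:00.
10:55 Quoroth Republic + 6h = 16:55 UTC.
1 October 2018 is a Monday, so the first Saturday is October 6 and the second is October 13.
1 February 2019 is a Friday, so the first Sunday is February 3.
At the standard offset (UTC+11:30), 16:55 UTC + 11h30m = 04:25 Tartara Sector standard time (rolling into the next day, 16 February 2019).
Daylight saving runs 13 October 2018 – 3 February 2019; the standard-time date in Tartara Sector, February 16, 2019, is outside that window, so Tartara Sector is on standard time at UTC+11:30.
16:55 UTC + 11h30m = 04:25 Tartara Sector (rolling into the next day, 16 February 2019).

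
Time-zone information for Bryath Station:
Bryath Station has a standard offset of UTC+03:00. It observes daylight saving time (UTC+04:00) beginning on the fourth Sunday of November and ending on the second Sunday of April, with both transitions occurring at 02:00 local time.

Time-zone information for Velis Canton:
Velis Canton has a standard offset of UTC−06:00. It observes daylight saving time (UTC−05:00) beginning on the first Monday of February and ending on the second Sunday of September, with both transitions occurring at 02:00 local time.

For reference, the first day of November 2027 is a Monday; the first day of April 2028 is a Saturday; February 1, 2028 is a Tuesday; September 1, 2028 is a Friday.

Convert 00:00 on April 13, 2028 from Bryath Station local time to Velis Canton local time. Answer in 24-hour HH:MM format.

16:00

1 November 2027 is a Monday, so the first Sunday is November 7 and the fourth is November 28.
1 April 2028 is a Saturday, so the first Sunday is April 2 and the second is April 9.
April 13, 2028 does not fall between 28 November 2027 and 9 April 2028, so daylight saving is not in effect and Bryath Station is at UTC+03:00.
00:00 Bryath Station − 3h = 21:00 UTC (rolling into the previous day, 12 April 2028).
1 February 2028 is a Tuesday, so the first Monday is February 7.
1 September 2028 is a Friday, so the first Sunday is September 3 and the second is September 10.
At the standard offset (UTC−06:00), 21:00 UTC − 6h = 15:00 Velis Canton standard time.
The standard-time date in Velis Canton, April 12, 2028, falls between 7 February and 10 September, so daylight saving is in effect and Velis Canton is at UTC−05:00.
21:00 UTC − 5h = 16:00 Velis Canton.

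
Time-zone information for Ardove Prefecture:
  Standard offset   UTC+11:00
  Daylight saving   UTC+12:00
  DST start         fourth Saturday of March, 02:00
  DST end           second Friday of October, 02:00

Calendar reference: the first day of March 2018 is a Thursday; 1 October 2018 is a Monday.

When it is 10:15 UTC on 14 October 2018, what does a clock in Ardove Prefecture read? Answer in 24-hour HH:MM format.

1 March 2018 is a Thursday, so the first Saturday is March 3 and the fourth is March 24.
1 October 2018 is a Monday, so the first Friday is October 5 and the second is October 12.
At the standard offset (UTC+11:00), 10:15 UTC + 11h = 21:15 Ardove Prefecture standard time.
The standard-time date in Ardove Prefecture, 14 October 2018, does not fall between 24 March and 12 October, so daylight saving is not in effect and Ardove Prefecture is at UTC+11:00.
10:15 UTC + 11h = 21:15 local.

21:15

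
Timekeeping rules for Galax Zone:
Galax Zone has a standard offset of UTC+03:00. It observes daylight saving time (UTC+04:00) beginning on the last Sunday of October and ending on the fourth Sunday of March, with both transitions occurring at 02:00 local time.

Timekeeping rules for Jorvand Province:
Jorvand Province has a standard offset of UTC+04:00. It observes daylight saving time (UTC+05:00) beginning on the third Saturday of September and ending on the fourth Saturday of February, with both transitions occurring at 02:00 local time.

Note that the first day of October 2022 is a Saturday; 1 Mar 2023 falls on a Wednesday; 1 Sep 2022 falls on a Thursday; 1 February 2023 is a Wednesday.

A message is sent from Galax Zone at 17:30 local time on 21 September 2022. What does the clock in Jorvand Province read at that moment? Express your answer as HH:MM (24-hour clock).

19:30

1 October 2022 is a Saturday, so Sundays fall on 2, 9, 16, 23, 30; the last is October 30.
1 March 2023 is a Wednesday, so the first Sunday is March 5 and the fourth is March 26.
21 September 2022 is outside the daylight-saving period (30 October 2022 – 26 March 2023), so Galax Zone is on standard time, UTC+03:00.
17:30 Galax Zone − 3h = 14:30 UTC.
1 September 2022 is a Thursday, so the first Saturday is September 3 and the third is September 17.
1 February 2023 is a Wednesday, so the first Saturday is February 4 and the fourth is February 25.
At the standard offset (UTC+04:00), 14:30 UTC + 4h = 18:30 Jorvand Province standard time.
Daylight saving runs 17 September 2022 – 25 February 2023; the standard-time date in Jorvand Province, 21 September 2022, is inside that window, so Jorvand Province is at UTC+05:00.
14:30 UTC + 5h = 19:30 Jorvand Province.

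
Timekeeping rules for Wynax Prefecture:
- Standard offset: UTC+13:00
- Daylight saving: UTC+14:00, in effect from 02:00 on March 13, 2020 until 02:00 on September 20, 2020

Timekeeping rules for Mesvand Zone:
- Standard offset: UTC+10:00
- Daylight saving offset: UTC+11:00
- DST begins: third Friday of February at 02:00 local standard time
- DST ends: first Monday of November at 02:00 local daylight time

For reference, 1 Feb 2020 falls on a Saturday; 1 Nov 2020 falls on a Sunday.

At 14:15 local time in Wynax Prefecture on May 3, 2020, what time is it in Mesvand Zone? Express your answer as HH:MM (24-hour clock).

May 3, 2020 falls between 13 March and 20 September, so daylight saving is in effect and Wynax Prefecture is at UTC+14:00.
14:15 Wynax Prefecture − 14h = 00:15 UTC.
1 February 2020 is a Saturday, so the first Friday is February 7 and the third is February 21.
1 November 2020 is a Sunday, so the first Monday is November 2.
At the standard offset (UTC+10:00), 00:15 UTC + 10h = 10:15 Mesvand Zone standard time.
The standard-time date in Mesvand Zone, May 3, 2020, falls between 21 February and 2 November, so daylight saving is in effect and Mesvand Zone is at UTC+11:00.
00:15 UTC + 11h = 11:15 Mesvand Zone.

11:15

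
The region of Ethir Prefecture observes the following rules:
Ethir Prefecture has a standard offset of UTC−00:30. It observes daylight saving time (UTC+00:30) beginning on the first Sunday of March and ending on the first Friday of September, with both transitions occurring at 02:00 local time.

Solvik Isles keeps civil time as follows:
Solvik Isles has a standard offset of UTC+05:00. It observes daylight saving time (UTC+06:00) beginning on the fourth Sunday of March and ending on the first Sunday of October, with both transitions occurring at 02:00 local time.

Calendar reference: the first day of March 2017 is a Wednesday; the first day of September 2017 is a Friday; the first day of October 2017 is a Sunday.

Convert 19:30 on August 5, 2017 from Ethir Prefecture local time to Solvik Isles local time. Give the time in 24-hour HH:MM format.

1 March 2017 is a Wednesday, so the first Sunday is March 5.
1 September 2017 is a Friday, so the first Friday is September 1.
August 5, 2017 lies within the daylight-saving period (5 March – 1 September), so Ethir Prefecture is on daylight time, UTC+00:30.
19:30 Ethir Prefecture − 0h30m = 19:00 UTC.
1 March 2017 is a Wednesday, so the first Sunday is March 5 and the fourth is March 26.
1 October 2017 is a Sunday, so the first Sunday is October 1.
At the standard offset (UTC+05:00), 19:00 UTC + 5h = 00:00 Solvik Isles standard time (rolling into the next day, 6 August 2017).
The standard-time date in Solvik Isles, August 6, 2017, lies within the daylight-saving period (26 March – 1 October), so Solvik Isles is on daylight time, UTC+06:00.
19:00 UTC + 6h = 01:00 Solvik Isles (rolling into the next day, 6 August 2017).

01:00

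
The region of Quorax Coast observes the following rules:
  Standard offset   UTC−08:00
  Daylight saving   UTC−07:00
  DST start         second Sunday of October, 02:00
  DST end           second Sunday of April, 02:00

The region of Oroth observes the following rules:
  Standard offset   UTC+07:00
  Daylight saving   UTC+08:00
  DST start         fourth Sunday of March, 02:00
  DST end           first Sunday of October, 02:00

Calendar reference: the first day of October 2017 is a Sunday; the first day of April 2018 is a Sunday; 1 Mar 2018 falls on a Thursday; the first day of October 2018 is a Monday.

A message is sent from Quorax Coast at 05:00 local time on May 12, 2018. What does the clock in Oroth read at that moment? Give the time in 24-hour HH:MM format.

21:00

1 October 2017 is a Sunday, so the first Sunday is October 1 and the second is October 8.
1 April 2018 is a Sunday, so the first Sunday is April 1 and the second is April 8.
May 12, 2018 does not fall between 8 October 2017 and 8 April 2018, so daylight saving is not in effect and Quorax Coast is at UTC−08:00.
05:00 Quorax Coast + 8h = 13:00 UTC.
1 March 2018 is a Thursday, so the first Sunday is March 4 and the fourth is March 25.
1 October 2018 is a Monday, so the first Sunday is October 7.
At the standard offset (UTC+07:00), 13:00 UTC + 7h = 20:00 Oroth standard time.
The standard-time date in Oroth, May 12, 2018, falls between 25 March and 7 October, so daylight saving is in effect and Oroth is at UTC+08:00.
13:00 UTC + 8h = 21:00 Oroth.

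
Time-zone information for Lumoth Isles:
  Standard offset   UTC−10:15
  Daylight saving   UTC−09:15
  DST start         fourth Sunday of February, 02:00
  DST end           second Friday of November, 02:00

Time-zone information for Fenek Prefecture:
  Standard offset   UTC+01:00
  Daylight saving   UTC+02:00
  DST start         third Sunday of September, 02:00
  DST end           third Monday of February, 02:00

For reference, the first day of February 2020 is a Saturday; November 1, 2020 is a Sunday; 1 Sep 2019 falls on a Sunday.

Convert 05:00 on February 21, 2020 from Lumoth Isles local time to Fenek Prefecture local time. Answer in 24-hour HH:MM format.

1 February 2020 is a Saturday, so the first Sunday is February 2 and the fourth is February 23.
1 November 2020 is a Sunday, so the first Friday is November 6 and the second is November 13.
February 21, 2020 is outside the daylight-saving period (23 February – 13 November), so Lumoth Isles is on standard time, UTC−10:15.
05:00 Lumoth Isles + 10h15m = 15:15 UTC.
1 September 2019 is a Sunday, so the first Sunday is September 1 and the third is September 15.
1 February 2020 is a Saturday, so the first Monday is February 3 and the third is February 17.
At the standard offset (UTC+01:00), 15:15 UTC + 1h = 16:15 Fenek Prefecture standard time.
The standard-time date in Fenek Prefecture, February 21, 2020, does not fall between 15 September 2019 and 17 February 2020, so daylight saving is not in effect and Fenek Prefecture is at UTC+01:00.
15:15 UTC + 1h = 16:15 Fenek Prefecture.

16:15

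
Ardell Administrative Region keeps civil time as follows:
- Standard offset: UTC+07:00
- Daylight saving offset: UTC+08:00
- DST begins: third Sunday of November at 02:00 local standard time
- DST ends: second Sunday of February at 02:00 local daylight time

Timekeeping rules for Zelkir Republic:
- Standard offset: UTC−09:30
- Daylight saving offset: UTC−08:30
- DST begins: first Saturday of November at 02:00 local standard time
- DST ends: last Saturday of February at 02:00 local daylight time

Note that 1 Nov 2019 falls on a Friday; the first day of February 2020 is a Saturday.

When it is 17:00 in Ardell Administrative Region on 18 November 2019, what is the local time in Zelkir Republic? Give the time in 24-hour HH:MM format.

1 November 2019 is a Friday, so the first Sunday is November 3 and the third is November 17.
1 February 2020 is a Saturday, so the first Sunday is February 2 and the second is February 9.
18 November 2019 lies within the daylight-saving period (17 November 2019 – 9 February 2020), so Ardell Administrative Region is on daylight time, UTC+08:00.
17:00 Ardell Administrative Region − 8h = 09:00 UTC.
1 November 2019 is a Friday, so the first Saturday is November 2.
1 February 2020 is a Saturday, so Saturdays fall on 1, 8, 15, 22, 29; the last is February 29.
At the standard offset (UTC−09:30), 09:00 UTC − 9h30m = 23:30 Zelkir Republic standard time (rolling into the previous day, 17 November 2019).
Daylight saving runs 2 November 2019 – 29 February 2020; the standard-time date in Zelkir Republic, 17 November 2019, is inside that window, so Zelkir Republic is at UTC−08:30.
09:00 UTC − 8h30m = 00:30 Zelkir Republic.

00:30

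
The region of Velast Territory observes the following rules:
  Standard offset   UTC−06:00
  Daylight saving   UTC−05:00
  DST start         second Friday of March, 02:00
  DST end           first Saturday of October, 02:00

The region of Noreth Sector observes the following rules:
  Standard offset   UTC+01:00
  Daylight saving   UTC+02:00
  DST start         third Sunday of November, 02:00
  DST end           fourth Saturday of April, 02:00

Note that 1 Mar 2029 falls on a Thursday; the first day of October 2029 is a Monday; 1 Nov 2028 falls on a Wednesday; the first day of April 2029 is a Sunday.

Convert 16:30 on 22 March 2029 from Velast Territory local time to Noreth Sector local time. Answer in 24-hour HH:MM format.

23:30

1 March 2029 is a Thursday, so the first Friday is March 2 and the second is March 9.
1 October 2029 is a Monday, so the first Saturday is October 6.
22 March 2029 falls between 9 March and 6 October, so daylight saving is in effect and Velast Territory is at UTC−05:00.
16:30 Velast Territory + 5h = 21:30 UTC.
1 November 2028 is a Wednesday, so the first Sunday is November 5 and the third is November 19.
1 April 2029 is a Sunday, so the first Saturday is April 7 and the fourth is April 28.
At the standard offset (UTC+01:00), 21:30 UTC + 1h = 22:30 Noreth Sector standard time.
The standard-time date in Noreth Sector, 22 March 2029, lies within the daylight-saving period (19 November 2028 – 28 April 2029), so Noreth Sector is on daylight time, UTC+02:00.
21:30 UTC + 2h = 23:30 Noreth Sector.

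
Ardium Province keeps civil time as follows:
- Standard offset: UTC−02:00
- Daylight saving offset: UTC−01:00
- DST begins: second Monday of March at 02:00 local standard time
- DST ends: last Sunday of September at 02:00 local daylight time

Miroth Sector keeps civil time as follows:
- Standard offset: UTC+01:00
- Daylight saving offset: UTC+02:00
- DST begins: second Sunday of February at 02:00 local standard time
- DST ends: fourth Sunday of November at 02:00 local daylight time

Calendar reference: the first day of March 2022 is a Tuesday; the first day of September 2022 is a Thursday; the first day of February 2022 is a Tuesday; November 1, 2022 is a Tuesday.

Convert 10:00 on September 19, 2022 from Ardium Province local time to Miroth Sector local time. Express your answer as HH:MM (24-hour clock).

1 March 2022 is a Tuesday, so the first Monday is March 7 and the second is March 14.
1 September 2022 is a Thursday, so Sundays fall on 4, 11, 18, 25; the last is September 25.
Daylight saving runs 14 March – 25 September; September 19, 2022 is inside that window, so Ardium Province is at UTC−01:00.
10:00 Ardium Province + 1h = 11:00 UTC.
1 February 2022 is a Tuesday, so the first Sunday is February 6 and the second is February 13.
1 November 2022 is a Tuesday, so the first Sunday is November 6 and the fourth is November 27.
At the standard offset (UTC+01:00), 11:00 UTC + 1h = 12:00 Miroth Sector standard time.
The standard-time date in Miroth Sector, September 19, 2022, falls between 13 February and 27 November, so daylight saving is in effect and Miroth Sector is at UTC+02:00.
11:00 UTC + 2h = 13:00 Miroth Sector.

13:00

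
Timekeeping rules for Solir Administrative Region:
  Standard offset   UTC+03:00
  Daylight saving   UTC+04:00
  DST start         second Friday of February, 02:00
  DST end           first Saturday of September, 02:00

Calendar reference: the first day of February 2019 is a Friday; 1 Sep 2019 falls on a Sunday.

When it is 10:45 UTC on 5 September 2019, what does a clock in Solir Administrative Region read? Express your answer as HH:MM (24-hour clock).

14:45

1 February 2019 is a Friday, so the first Friday is February 1 and the second is February 8.
1 September 2019 is a Sunday, so the first Saturday is September 7.
At the standard offset (UTC+03:00), 10:45 UTC + 3h = 13:45 Solir Administrative Region standard time.
The standard-time date in Solir Administrative Region, 5 September 2019, falls between 8 February and 7 September, so daylight saving is in effect and Solir Administrative Region is at UTC+04:00.
10:45 UTC + 4h = 14:45 local.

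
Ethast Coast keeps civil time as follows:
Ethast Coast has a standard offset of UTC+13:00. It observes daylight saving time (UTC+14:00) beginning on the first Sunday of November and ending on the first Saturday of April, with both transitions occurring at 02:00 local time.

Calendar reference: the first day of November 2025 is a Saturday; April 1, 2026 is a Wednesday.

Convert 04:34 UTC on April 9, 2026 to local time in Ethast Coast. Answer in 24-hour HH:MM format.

1 November 2025 is a Saturday, so the first Sunday is November 2.
1 April 2026 is a Wednesday, so the first Saturday is April 4.
At the standard offset (UTC+13:00), 04:34 UTC + 13h = 17:34 Ethast Coast standard time.
The standard-time date in Ethast Coast, April 9, 2026, is outside the daylight-saving period (2 November 2025 – 4 April 2026), so Ethast Coast is on standard time, UTC+13:00.
04:34 UTC + 13h = 17:34 local.

17:34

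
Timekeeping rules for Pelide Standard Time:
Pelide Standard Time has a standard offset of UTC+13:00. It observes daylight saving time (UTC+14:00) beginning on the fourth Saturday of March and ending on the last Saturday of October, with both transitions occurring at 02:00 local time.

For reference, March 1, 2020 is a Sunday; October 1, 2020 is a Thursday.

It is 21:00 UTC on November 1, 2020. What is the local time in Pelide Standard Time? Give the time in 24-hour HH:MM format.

10:00

1 March 2020 is a Sunday, so the first Saturday is March 7 and the fourth is March 28.
1 October 2020 is a Thursday, so Saturdays fall on 3, 10, 17, 24, 31; the last is October 31.
At the standard offset (UTC+13:00), 21:00 UTC + 13h = 10:00 Pelide Standard Time standard time (rolling into the next day, 2 November 2020).
The standard-time date in Pelide Standard Time, November 2, 2020, does not fall between 28 March and 31 October, so daylight saving is not in effect and Pelide Standard Time is at UTC+13:00.
21:00 UTC + 13h = 10:00 local (rolling into the next day, 2 November 2020).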